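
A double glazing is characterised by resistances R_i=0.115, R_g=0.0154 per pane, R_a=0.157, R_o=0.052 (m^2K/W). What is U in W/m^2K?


Total thermal resistance (series):
  R_total = R_in + R_glass + R_air + R_glass + R_out
  R_total = 0.115 + 0.0154 + 0.157 + 0.0154 + 0.052 = 0.3548 m^2K/W
U-value = 1 / R_total = 1 / 0.3548 = 2.818 W/m^2K

2.818 W/m^2K


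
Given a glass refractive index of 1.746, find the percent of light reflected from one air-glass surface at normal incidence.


Fresnel reflectance at normal incidence:
  R = ((n - 1)/(n + 1))^2
  (n - 1)/(n + 1) = (1.746 - 1)/(1.746 + 1) = 0.271668
  R = 0.271668^2 = 0.0738035
  R(%) = 0.0738035 * 100 = 7.38%

7.38%


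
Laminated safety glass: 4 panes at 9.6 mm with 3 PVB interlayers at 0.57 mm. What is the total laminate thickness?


Total thickness = glass contribution + PVB contribution
  Glass: 4 * 9.6 = 38.4 mm
  PVB: 3 * 0.57 = 1.71 mm
  Total = 38.4 + 1.71 = 40.11 mm

40.11 mm


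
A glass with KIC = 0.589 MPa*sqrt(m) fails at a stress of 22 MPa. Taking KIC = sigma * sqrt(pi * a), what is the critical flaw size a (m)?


Rearrange KIC = sigma * sqrt(pi * a):
  sqrt(pi * a) = KIC / sigma
  sqrt(pi * a) = 0.589 / 22 = 0.026773
  a = (KIC / sigma)^2 / pi
  a = 0.026773^2 / pi = 0.0002282 m

0.0002282 m


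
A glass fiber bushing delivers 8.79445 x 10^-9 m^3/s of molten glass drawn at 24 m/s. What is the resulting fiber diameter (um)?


Cross-sectional area from continuity:
  A = Q / v = 8.79445 x 10^-9 / 24 = 3.664354 x 10^-10 m^2
Diameter from circular cross-section:
  d = sqrt(4A / pi) * 10^6 (m -> um)
  d = sqrt(4 * 3.664354 x 10^-10 / pi) * 10^6 = 21.6 um

21.6 um


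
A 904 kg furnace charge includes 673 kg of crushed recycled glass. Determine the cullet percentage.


Cullet ratio = (cullet mass / total batch mass) * 100
  Ratio = 673 / 904 * 100 = 74.45%

74.45%


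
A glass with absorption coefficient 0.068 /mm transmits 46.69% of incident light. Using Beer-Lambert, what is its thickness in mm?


Rearrange T = exp(-alpha * thickness):
  thickness = -ln(T) / alpha
  T = 46.69/100 = 0.4669
  ln(T) = -0.76164
  -ln(T) = 0.76164
  thickness = 0.76164 / 0.068 = 11.2 mm

11.2 mm


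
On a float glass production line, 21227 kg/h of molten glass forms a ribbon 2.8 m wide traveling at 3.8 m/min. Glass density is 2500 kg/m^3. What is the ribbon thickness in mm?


Ribbon cross-section from mass balance:
  Volume rate = throughput / density = 21227 / 2500 = 8.4908 m^3/h
  thickness = volume rate / (speed * 60 * width), i.e.
  thickness = throughput / (60 * speed * width * density) * 1000
  thickness = 21227 / (60 * 3.8 * 2.8 * 2500) * 1000 = 13.3 mm

13.3 mm


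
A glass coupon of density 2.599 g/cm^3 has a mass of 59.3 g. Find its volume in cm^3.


Rearrange rho = m / V:
  V = m / rho
  V = 59.3 / 2.599 = 22.816 cm^3

22.816 cm^3


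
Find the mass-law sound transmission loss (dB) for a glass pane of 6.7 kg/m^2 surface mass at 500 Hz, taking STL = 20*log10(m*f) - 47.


Mass law: STL = 20 * log10(m * f) - 47
  m * f = 6.7 * 500 = 3350
  log10(3350) = 3.52504
  STL = 20 * 3.52504 - 47 = 70.5008 - 47 = 23.5 dB

23.5 dB


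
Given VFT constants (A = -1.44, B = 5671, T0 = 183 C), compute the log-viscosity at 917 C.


VFT equation: log(eta) = A + B / (T - T0)
  T - T0 = 917 - 183 = 734
  B / (T - T0) = 5671 / 734 = 7.726
  log(eta) = -1.44 + 7.726 = 6.286

6.286


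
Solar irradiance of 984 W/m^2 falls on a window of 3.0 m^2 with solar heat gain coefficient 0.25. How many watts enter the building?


Solar heat gain: Q = Area * SHGC * Irradiance
  Q = 3.0 * 0.25 * 984 = 738 W

738 W


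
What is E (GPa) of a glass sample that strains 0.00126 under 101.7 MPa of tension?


Young's modulus: E = stress / strain
  E = 101.7 MPa / 0.00126 = 80714.29 MPa
Convert to GPa: 80714.29 / 1000 = 80.71 GPa

80.71 GPa


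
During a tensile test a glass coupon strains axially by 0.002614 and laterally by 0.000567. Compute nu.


Poisson's ratio: nu = lateral strain / axial strain
  nu = 0.000567 / 0.002614 = 0.2169

0.2169


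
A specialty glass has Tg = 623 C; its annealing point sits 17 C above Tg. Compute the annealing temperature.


The annealing temperature is Tg plus the offset:
  T_anneal = 623 + 17 = 640 C

640 C


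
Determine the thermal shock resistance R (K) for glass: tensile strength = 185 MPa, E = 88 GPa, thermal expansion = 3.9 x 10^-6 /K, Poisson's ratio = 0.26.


Thermal shock resistance: R = sigma * (1 - nu) / (E * alpha)
  Numerator = 185 * (1 - 0.26) = 136.9
  Denominator = 88 * 1000 * (3.9 x 10^-6) = 0.3432
  R = 136.9 / 0.3432 = 398.9 K

398.9 K


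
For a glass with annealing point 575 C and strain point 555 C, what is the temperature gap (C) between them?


Gap = T_anneal - T_strain:
  gap = 575 - 555 = 20 C

20 C


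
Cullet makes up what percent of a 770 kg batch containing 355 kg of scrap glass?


Cullet ratio = (cullet mass / total batch mass) * 100
  Ratio = 355 / 770 * 100 = 46.1%

46.1%


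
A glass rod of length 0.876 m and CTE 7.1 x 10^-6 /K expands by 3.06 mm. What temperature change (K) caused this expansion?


Rearrange dL = alpha * L0 * dT for dT:
  dT = dL / (alpha * L0)
  dL (m) = 3.06 / 1000 = 0.00306
  dT = 0.00306 / ((7.1 x 10^-6) * 0.876) = 492.0 K

492.0 K


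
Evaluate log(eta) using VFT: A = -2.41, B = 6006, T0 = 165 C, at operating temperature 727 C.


VFT equation: log(eta) = A + B / (T - T0)
  T - T0 = 727 - 165 = 562
  B / (T - T0) = 6006 / 562 = 10.687
  log(eta) = -2.41 + 10.687 = 8.277

8.277


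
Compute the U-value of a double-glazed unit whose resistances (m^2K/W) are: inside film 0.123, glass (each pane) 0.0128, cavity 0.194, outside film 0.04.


Total thermal resistance (series):
  R_total = R_in + R_glass + R_air + R_glass + R_out
  R_total = 0.123 + 0.0128 + 0.194 + 0.0128 + 0.04 = 0.3826 m^2K/W
U-value = 1 / R_total = 1 / 0.3826 = 2.614 W/m^2K

2.614 W/m^2K


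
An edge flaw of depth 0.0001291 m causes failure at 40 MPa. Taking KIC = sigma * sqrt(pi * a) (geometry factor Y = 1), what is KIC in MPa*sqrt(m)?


Fracture toughness: KIC = sigma * sqrt(pi * a)
  pi * a = pi * 0.0001291 = 0.00040558
  sqrt(pi * a) = 0.020139
  KIC = 40 * 0.020139 = 0.806 MPa*sqrt(m)

0.806 MPa*sqrt(m)


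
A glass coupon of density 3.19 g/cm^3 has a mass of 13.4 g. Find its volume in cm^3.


Rearrange rho = m / V:
  V = m / rho
  V = 13.4 / 3.19 = 4.201 cm^3

4.201 cm^3


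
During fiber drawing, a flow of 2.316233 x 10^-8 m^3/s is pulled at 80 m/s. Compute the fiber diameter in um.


Cross-sectional area from continuity:
  A = Q / v = 2.316233 x 10^-8 / 80 = 2.895291 x 10^-10 m^2
Diameter from circular cross-section:
  d = sqrt(4A / pi) * 10^6 (m -> um)
  d = sqrt(4 * 2.895291 x 10^-10 / pi) * 10^6 = 19.2 um

19.2 um


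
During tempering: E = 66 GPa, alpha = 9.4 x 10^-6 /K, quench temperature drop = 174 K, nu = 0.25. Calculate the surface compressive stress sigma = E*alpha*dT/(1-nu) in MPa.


Tempering stress: sigma = E * alpha * dT / (1 - nu)
  E (MPa) = 66 * 1000 = 66000
  Numerator = 66000 * (9.4 x 10^-6) * 174 = 107.9496
  Denominator = 1 - 0.25 = 0.75
  sigma = 107.9496 / 0.75 = 143.9 MPa

143.9 MPa


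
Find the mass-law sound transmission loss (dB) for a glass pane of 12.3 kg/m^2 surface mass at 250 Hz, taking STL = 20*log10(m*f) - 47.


Mass law: STL = 20 * log10(m * f) - 47
  m * f = 12.3 * 250 = 3075
  log10(3075) = 3.48785
  STL = 20 * 3.48785 - 47 = 69.757 - 47 = 22.8 dB

22.8 dB


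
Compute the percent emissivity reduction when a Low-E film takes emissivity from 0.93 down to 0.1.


Percentage reduction = (1 - coated/uncoated) * 100
  Ratio = 0.1 / 0.93 = 0.1075
  Reduction = (1 - 0.1075) * 100 = 89.2%

89.2%


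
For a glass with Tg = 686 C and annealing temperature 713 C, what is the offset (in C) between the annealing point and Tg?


Offset = T_anneal - Tg:
  offset = 713 - 686 = 27 C

27 C


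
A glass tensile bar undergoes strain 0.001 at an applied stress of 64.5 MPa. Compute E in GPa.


Young's modulus: E = stress / strain
  E = 64.5 MPa / 0.001 = 64500 MPa
Convert to GPa: 64500 / 1000 = 64.5 GPa

64.5 GPa


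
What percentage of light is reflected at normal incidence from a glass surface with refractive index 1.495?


Fresnel reflectance at normal incidence:
  R = ((n - 1)/(n + 1))^2
  (n - 1)/(n + 1) = (1.495 - 1)/(1.495 + 1) = 0.198397
  R = 0.198397^2 = 0.0393614
  R(%) = 0.0393614 * 100 = 3.936%

3.936%


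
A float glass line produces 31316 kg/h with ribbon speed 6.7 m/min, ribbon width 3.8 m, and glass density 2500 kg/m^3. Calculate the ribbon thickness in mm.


Ribbon cross-section from mass balance:
  Volume rate = throughput / density = 31316 / 2500 = 12.5264 m^3/h
  thickness = volume rate / (speed * 60 * width), i.e.
  thickness = throughput / (60 * speed * width * density) * 1000
  thickness = 31316 / (60 * 6.7 * 3.8 * 2500) * 1000 = 8.2 mm

8.2 mm


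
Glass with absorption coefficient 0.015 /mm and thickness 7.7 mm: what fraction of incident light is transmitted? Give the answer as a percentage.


Beer-Lambert law: T = exp(-alpha * thickness)
  exponent = -0.015 * 7.7 = -0.1155
  T = exp(-0.1155) = 0.8909
  Percentage = 0.8909 * 100 = 89.09%

89.09%


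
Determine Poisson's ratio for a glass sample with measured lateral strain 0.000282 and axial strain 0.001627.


Poisson's ratio: nu = lateral strain / axial strain
  nu = 0.000282 / 0.001627 = 0.1733

0.1733


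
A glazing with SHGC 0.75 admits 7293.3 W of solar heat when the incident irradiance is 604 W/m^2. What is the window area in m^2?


Rearrange Q = Area * SHGC * Irradiance:
  Area = Q / (SHGC * Irradiance)
  Area = 7293.3 / (0.75 * 604) = 16.1 m^2

16.1 m^2


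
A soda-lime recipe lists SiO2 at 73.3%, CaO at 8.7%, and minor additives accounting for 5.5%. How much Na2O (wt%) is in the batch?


Pieces sum to 100%:
  Na2O = 100 - (SiO2 + CaO + others)
  Na2O = 100 - (73.3 + 8.7 + 5.5) = 12.5%

12.5%


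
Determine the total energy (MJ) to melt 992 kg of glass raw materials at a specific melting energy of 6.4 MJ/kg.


Total energy = mass * specific energy
  E = 992 * 6.4 = 6348.8 MJ

6348.8 MJ


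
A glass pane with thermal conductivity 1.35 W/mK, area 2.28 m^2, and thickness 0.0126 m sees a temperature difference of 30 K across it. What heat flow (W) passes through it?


Fourier's law: Q = k * A * dT / t
  Q = 1.35 * 2.28 * 30 / 0.0126
  Q = 92.34 / 0.0126 = 7328.6 W

7328.6 W


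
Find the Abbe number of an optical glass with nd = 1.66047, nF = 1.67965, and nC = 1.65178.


Abbe number formula: Vd = (nd - 1) / (nF - nC)
  nd - 1 = 1.66047 - 1 = 0.66047
  nF - nC = 1.67965 - 1.65178 = 0.02787
  Vd = 0.66047 / 0.02787 = 23.7

23.7


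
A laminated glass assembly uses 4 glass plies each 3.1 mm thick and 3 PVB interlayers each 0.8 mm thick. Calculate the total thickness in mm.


Total thickness = glass contribution + PVB contribution
  Glass: 4 * 3.1 = 12.4 mm
  PVB: 3 * 0.8 = 2.4 mm
  Total = 12.4 + 2.4 = 14.8 mm

14.8 mm


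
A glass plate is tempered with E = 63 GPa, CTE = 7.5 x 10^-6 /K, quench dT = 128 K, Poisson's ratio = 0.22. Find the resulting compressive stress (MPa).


Tempering stress: sigma = E * alpha * dT / (1 - nu)
  E (MPa) = 63 * 1000 = 63000
  Numerator = 63000 * (7.5 x 10^-6) * 128 = 60.48
  Denominator = 1 - 0.22 = 0.78
  sigma = 60.48 / 0.78 = 77.5 MPa

77.5 MPa


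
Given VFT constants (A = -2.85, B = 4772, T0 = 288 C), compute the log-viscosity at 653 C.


VFT equation: log(eta) = A + B / (T - T0)
  T - T0 = 653 - 288 = 365
  B / (T - T0) = 4772 / 365 = 13.074
  log(eta) = -2.85 + 13.074 = 10.224

10.224


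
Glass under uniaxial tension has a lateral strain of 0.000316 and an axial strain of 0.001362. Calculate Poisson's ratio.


Poisson's ratio: nu = lateral strain / axial strain
  nu = 0.000316 / 0.001362 = 0.232

0.232


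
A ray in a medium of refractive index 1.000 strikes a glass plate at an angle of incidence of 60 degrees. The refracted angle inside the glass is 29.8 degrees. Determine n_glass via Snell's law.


Apply Snell's law: n1 * sin(theta1) = n2 * sin(theta2)
  n2 = n1 * sin(theta1) / sin(theta2)
  sin(60) = 0.866025
  sin(29.8) = 0.496974
  n2 = 1.000 * 0.866025 / 0.496974 = 1.7426

1.7426


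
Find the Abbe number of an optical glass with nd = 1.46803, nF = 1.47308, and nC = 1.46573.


Abbe number formula: Vd = (nd - 1) / (nF - nC)
  nd - 1 = 1.46803 - 1 = 0.46803
  nF - nC = 1.47308 - 1.46573 = 0.00735
  Vd = 0.46803 / 0.00735 = 63.68

63.68


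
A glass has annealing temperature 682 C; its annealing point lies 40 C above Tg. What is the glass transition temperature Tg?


Rearrange T_anneal = Tg + offset for Tg:
  Tg = T_anneal - offset = 682 - 40 = 642 C

642 C


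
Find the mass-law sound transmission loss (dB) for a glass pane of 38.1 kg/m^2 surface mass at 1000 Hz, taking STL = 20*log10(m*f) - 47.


Mass law: STL = 20 * log10(m * f) - 47
  m * f = 38.1 * 1000 = 38100
  log10(38100) = 4.58092
  STL = 20 * 4.58092 - 47 = 91.6184 - 47 = 44.6 dB

44.6 dB


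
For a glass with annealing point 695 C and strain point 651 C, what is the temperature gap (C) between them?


Gap = T_anneal - T_strain:
  gap = 695 - 651 = 44 C

44 C


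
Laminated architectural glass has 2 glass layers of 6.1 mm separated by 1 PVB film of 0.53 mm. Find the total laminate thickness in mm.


Total thickness = glass contribution + PVB contribution
  Glass: 2 * 6.1 = 12.2 mm
  PVB: 1 * 0.53 = 0.53 mm
  Total = 12.2 + 0.53 = 12.73 mm

12.73 mm


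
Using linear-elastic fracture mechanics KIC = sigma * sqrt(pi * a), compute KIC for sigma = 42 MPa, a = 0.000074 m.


Fracture toughness: KIC = sigma * sqrt(pi * a)
  pi * a = pi * 0.000074 = 0.000232478
  sqrt(pi * a) = 0.015247
  KIC = 42 * 0.015247 = 0.64 MPa*sqrt(m)

0.64 MPa*sqrt(m)


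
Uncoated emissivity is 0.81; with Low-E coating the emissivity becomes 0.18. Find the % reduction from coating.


Percentage reduction = (1 - coated/uncoated) * 100
  Ratio = 0.18 / 0.81 = 0.2222
  Reduction = (1 - 0.2222) * 100 = 77.8%

77.8%


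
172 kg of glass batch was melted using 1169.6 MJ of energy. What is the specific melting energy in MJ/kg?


Rearrange E = m * s for s:
  s = E / m
  s = 1169.6 / 172 = 6.8 MJ/kg

6.8 MJ/kg


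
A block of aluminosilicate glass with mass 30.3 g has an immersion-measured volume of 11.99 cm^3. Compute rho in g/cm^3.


Use the definition of density:
  rho = mass / volume
  rho = 30.3 / 11.99 = 2.527 g/cm^3

2.527 g/cm^3


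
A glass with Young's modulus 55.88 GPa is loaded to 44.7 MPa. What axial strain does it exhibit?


Rearrange E = sigma / epsilon:
  epsilon = sigma / E
  E (MPa) = 55.88 * 1000 = 55880
  epsilon = 44.7 / 55880 = 0.0008

0.0008


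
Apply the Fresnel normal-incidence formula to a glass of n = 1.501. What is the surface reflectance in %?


Fresnel reflectance at normal incidence:
  R = ((n - 1)/(n + 1))^2
  (n - 1)/(n + 1) = (1.501 - 1)/(1.501 + 1) = 0.20032
  R = 0.20032^2 = 0.0401281
  R(%) = 0.0401281 * 100 = 4.013%

4.013%


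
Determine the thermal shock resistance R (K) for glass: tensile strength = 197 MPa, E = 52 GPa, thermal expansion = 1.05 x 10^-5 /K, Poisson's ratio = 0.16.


Thermal shock resistance: R = sigma * (1 - nu) / (E * alpha)
  Numerator = 197 * (1 - 0.16) = 165.48
  Denominator = 52 * 1000 * (1.05 x 10^-5) = 0.546
  R = 165.48 / 0.546 = 303.1 K

303.1 K


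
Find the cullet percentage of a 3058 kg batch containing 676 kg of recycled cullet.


Cullet ratio = (cullet mass / total batch mass) * 100
  Ratio = 676 / 3058 * 100 = 22.11%

22.11%


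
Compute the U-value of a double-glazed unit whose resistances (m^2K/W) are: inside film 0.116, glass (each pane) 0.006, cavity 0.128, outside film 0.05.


Total thermal resistance (series):
  R_total = R_in + R_glass + R_air + R_glass + R_out
  R_total = 0.116 + 0.006 + 0.128 + 0.006 + 0.05 = 0.306 m^2K/W
U-value = 1 / R_total = 1 / 0.306 = 3.268 W/m^2K

3.268 W/m^2K


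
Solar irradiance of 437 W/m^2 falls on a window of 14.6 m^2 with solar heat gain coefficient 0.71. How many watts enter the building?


Solar heat gain: Q = Area * SHGC * Irradiance
  Q = 14.6 * 0.71 * 437 = 4529.9 W

4529.9 W


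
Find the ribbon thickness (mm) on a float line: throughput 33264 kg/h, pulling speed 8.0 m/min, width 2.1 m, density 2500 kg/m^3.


Ribbon cross-section from mass balance:
  Volume rate = throughput / density = 33264 / 2500 = 13.3056 m^3/h
  thickness = volume rate / (speed * 60 * width), i.e.
  thickness = throughput / (60 * speed * width * density) * 1000
  thickness = 33264 / (60 * 8.0 * 2.1 * 2500) * 1000 = 13.2 mm

13.2 mm


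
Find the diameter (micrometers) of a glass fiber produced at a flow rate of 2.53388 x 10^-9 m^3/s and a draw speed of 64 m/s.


Cross-sectional area from continuity:
  A = Q / v = 2.53388 x 10^-9 / 64 = 3.959187 x 10^-11 m^2
Diameter from circular cross-section:
  d = sqrt(4A / pi) * 10^6 (m -> um)
  d = sqrt(4 * 3.959187 x 10^-11 / pi) * 10^6 = 7.1 um

7.1 um


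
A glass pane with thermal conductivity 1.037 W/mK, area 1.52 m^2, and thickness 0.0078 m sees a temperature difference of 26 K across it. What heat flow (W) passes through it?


Fourier's law: Q = k * A * dT / t
  Q = 1.037 * 1.52 * 26 / 0.0078
  Q = 40.98224 / 0.0078 = 5254.1 W

5254.1 W


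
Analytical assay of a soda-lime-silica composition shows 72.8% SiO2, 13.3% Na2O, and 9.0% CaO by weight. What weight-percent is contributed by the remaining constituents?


Sum the three major oxides:
  SiO2 + Na2O + CaO = 72.8 + 13.3 + 9.0 = 95.1%
Subtract from 100%:
  Others = 100 - 95.1 = 4.9%

4.9%


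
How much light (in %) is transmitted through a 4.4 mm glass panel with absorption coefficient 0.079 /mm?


Beer-Lambert law: T = exp(-alpha * thickness)
  exponent = -0.079 * 4.4 = -0.3476
  T = exp(-0.3476) = 0.7064
  Percentage = 0.7064 * 100 = 70.64%

70.64%


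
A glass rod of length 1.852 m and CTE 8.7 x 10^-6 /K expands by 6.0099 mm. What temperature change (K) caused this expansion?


Rearrange dL = alpha * L0 * dT for dT:
  dT = dL / (alpha * L0)
  dL (m) = 6.0099 / 1000 = 0.0060099
  dT = 0.0060099 / ((8.7 x 10^-6) * 1.852) = 373.0 K

373.0 K


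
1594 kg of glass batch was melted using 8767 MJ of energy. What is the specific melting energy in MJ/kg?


Rearrange E = m * s for s:
  s = E / m
  s = 8767 / 1594 = 5.5 MJ/kg

5.5 MJ/kg


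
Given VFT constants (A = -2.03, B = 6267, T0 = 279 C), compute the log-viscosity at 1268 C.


VFT equation: log(eta) = A + B / (T - T0)
  T - T0 = 1268 - 279 = 989
  B / (T - T0) = 6267 / 989 = 6.337
  log(eta) = -2.03 + 6.337 = 4.307

4.307


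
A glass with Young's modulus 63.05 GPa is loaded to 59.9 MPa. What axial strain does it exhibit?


Rearrange E = sigma / epsilon:
  epsilon = sigma / E
  E (MPa) = 63.05 * 1000 = 63050
  epsilon = 59.9 / 63050 = 0.00095

0.00095


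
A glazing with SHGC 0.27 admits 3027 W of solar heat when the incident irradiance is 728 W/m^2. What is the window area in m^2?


Rearrange Q = Area * SHGC * Irradiance:
  Area = Q / (SHGC * Irradiance)
  Area = 3027 / (0.27 * 728) = 15.4 m^2

15.4 m^2


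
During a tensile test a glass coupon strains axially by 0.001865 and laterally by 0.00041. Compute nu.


Poisson's ratio: nu = lateral strain / axial strain
  nu = 0.00041 / 0.001865 = 0.2198

0.2198


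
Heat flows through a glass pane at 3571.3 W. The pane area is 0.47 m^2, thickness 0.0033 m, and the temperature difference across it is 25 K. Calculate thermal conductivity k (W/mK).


Fourier's law rearranged: k = Q * t / (A * dT)
  Numerator = 3571.3 * 0.0033 = 11.78529
  Denominator = 0.47 * 25 = 11.75
  k = 11.78529 / 11.75 = 1.003 W/mK

1.003 W/mK


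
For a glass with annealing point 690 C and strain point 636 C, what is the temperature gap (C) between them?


Gap = T_anneal - T_strain:
  gap = 690 - 636 = 54 C

54 C


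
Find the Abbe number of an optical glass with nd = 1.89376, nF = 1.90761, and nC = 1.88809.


Abbe number formula: Vd = (nd - 1) / (nF - nC)
  nd - 1 = 1.89376 - 1 = 0.89376
  nF - nC = 1.90761 - 1.88809 = 0.01952
  Vd = 0.89376 / 0.01952 = 45.79

45.79


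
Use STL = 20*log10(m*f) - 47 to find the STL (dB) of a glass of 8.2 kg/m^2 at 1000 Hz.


Mass law: STL = 20 * log10(m * f) - 47
  m * f = 8.2 * 1000 = 8200
  log10(8200) = 3.91381
  STL = 20 * 3.91381 - 47 = 78.2762 - 47 = 31.3 dB

31.3 dB


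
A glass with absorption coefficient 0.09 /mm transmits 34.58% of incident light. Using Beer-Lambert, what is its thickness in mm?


Rearrange T = exp(-alpha * thickness):
  thickness = -ln(T) / alpha
  T = 34.58/100 = 0.3458
  ln(T) = -1.06189
  -ln(T) = 1.06189
  thickness = 1.06189 / 0.09 = 11.8 mm

11.8 mm


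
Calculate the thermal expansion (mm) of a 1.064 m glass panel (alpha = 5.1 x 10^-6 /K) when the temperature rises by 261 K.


Thermal expansion formula: dL = alpha * L0 * dT
  dL = (5.1 x 10^-6) * 1.064 * 261 = 0.00141629 m
Convert to mm: 0.00141629 * 1000 = 1.4163 mm

1.4163 mm


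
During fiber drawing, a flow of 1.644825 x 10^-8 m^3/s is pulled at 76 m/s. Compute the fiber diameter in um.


Cross-sectional area from continuity:
  A = Q / v = 1.644825 x 10^-8 / 76 = 2.164243 x 10^-10 m^2
Diameter from circular cross-section:
  d = sqrt(4A / pi) * 10^6 (m -> um)
  d = sqrt(4 * 2.164243 x 10^-10 / pi) * 10^6 = 16.6 um

16.6 um


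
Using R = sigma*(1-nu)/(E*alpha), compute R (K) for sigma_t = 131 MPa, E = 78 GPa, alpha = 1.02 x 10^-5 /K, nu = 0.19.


Thermal shock resistance: R = sigma * (1 - nu) / (E * alpha)
  Numerator = 131 * (1 - 0.19) = 106.11
  Denominator = 78 * 1000 * (1.02 x 10^-5) = 0.7956
  R = 106.11 / 0.7956 = 133.4 K

133.4 K


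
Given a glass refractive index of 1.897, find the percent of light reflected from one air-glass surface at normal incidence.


Fresnel reflectance at normal incidence:
  R = ((n - 1)/(n + 1))^2
  (n - 1)/(n + 1) = (1.897 - 1)/(1.897 + 1) = 0.309631
  R = 0.309631^2 = 0.0958714
  R(%) = 0.0958714 * 100 = 9.587%

9.587%


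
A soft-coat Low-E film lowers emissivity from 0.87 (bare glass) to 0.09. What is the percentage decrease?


Percentage reduction = (1 - coated/uncoated) * 100
  Ratio = 0.09 / 0.87 = 0.1034
  Reduction = (1 - 0.1034) * 100 = 89.7%

89.7%


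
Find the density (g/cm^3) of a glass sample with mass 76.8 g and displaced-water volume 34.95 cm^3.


Use the definition of density:
  rho = mass / volume
  rho = 76.8 / 34.95 = 2.197 g/cm^3

2.197 g/cm^3


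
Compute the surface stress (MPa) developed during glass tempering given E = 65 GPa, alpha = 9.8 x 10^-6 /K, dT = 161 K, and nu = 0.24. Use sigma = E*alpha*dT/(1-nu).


Tempering stress: sigma = E * alpha * dT / (1 - nu)
  E (MPa) = 65 * 1000 = 65000
  Numerator = 65000 * (9.8 x 10^-6) * 161 = 102.557
  Denominator = 1 - 0.24 = 0.76
  sigma = 102.557 / 0.76 = 134.9 MPa

134.9 MPa


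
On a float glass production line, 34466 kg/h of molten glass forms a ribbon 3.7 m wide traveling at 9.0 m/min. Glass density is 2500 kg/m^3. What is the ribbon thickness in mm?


Ribbon cross-section from mass balance:
  Volume rate = throughput / density = 34466 / 2500 = 13.7864 m^3/h
  thickness = volume rate / (speed * 60 * width), i.e.
  thickness = throughput / (60 * speed * width * density) * 1000
  thickness = 34466 / (60 * 9.0 * 3.7 * 2500) * 1000 = 6.9 mm

6.9 mm


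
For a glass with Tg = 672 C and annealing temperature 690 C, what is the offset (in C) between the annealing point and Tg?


Offset = T_anneal - Tg:
  offset = 690 - 672 = 18 C

18 C


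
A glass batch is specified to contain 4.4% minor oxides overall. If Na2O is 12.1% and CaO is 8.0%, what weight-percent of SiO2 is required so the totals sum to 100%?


Known pieces sum to 100%:
  SiO2 = 100 - (others + Na2O + CaO)
  SiO2 = 100 - (4.4 + 12.1 + 8.0) = 75.5%

75.5%


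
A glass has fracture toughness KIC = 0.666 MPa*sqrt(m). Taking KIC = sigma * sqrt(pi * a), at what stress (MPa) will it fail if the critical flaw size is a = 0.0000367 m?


Rearrange KIC = sigma * sqrt(pi * a):
  sigma = KIC / sqrt(pi * a)
  sqrt(pi * 0.0000367) = 0.010738
  sigma = 0.666 / 0.010738 = 62.02 MPa

62.02 MPa


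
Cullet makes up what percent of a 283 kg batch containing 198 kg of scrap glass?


Cullet ratio = (cullet mass / total batch mass) * 100
  Ratio = 198 / 283 * 100 = 69.96%

69.96%


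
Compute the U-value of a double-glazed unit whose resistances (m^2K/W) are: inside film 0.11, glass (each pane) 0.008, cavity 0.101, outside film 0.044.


Total thermal resistance (series):
  R_total = R_in + R_glass + R_air + R_glass + R_out
  R_total = 0.11 + 0.008 + 0.101 + 0.008 + 0.044 = 0.271 m^2K/W
U-value = 1 / R_total = 1 / 0.271 = 3.69 W/m^2K

3.69 W/m^2K


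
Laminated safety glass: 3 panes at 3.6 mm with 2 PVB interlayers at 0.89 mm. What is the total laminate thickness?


Total thickness = glass contribution + PVB contribution
  Glass: 3 * 3.6 = 10.8 mm
  PVB: 2 * 0.89 = 1.78 mm
  Total = 10.8 + 1.78 = 12.58 mm

12.58 mm


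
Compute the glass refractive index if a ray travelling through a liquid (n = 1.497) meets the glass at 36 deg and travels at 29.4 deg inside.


Apply Snell's law: n1 * sin(theta1) = n2 * sin(theta2)
  n2 = n1 * sin(theta1) / sin(theta2)
  sin(36) = 0.587785
  sin(29.4) = 0.490904
  n2 = 1.497 * 0.587785 / 0.490904 = 1.7924

1.7924


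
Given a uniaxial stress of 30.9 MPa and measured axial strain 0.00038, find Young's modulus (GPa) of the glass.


Young's modulus: E = stress / strain
  E = 30.9 MPa / 0.00038 = 81315.79 MPa
Convert to GPa: 81315.79 / 1000 = 81.32 GPa

81.32 GPa


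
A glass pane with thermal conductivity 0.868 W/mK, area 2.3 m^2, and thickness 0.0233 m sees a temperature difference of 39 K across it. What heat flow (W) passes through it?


Fourier's law: Q = k * A * dT / t
  Q = 0.868 * 2.3 * 39 / 0.0233
  Q = 77.8596 / 0.0233 = 3341.6 W

3341.6 W


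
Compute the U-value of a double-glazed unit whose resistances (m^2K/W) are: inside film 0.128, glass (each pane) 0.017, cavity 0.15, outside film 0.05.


Total thermal resistance (series):
  R_total = R_in + R_glass + R_air + R_glass + R_out
  R_total = 0.128 + 0.017 + 0.15 + 0.017 + 0.05 = 0.362 m^2K/W
U-value = 1 / R_total = 1 / 0.362 = 2.762 W/m^2K

2.762 W/m^2K


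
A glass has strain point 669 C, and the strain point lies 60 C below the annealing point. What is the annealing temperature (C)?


T_anneal = T_strain + gap:
  T_anneal = 669 + 60 = 729 C

729 C


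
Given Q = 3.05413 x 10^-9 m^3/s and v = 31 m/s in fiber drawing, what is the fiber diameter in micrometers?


Cross-sectional area from continuity:
  A = Q / v = 3.05413 x 10^-9 / 31 = 9.852032 x 10^-11 m^2
Diameter from circular cross-section:
  d = sqrt(4A / pi) * 10^6 (m -> um)
  d = sqrt(4 * 9.852032 x 10^-11 / pi) * 10^6 = 11.2 um

11.2 um


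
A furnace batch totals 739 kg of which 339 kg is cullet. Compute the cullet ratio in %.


Cullet ratio = (cullet mass / total batch mass) * 100
  Ratio = 339 / 739 * 100 = 45.87%

45.87%


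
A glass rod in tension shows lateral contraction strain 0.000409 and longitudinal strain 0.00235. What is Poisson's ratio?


Poisson's ratio: nu = lateral strain / axial strain
  nu = 0.000409 / 0.00235 = 0.174

0.174


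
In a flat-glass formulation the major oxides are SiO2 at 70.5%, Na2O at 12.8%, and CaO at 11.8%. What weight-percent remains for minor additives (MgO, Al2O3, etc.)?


Sum the three major oxides:
  SiO2 + Na2O + CaO = 70.5 + 12.8 + 11.8 = 95.1%
Subtract from 100%:
  Others = 100 - 95.1 = 4.9%

4.9%


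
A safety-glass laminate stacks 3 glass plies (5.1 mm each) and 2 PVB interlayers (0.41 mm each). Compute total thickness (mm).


Total thickness = glass contribution + PVB contribution
  Glass: 3 * 5.1 = 15.3 mm
  PVB: 2 * 0.41 = 0.82 mm
  Total = 15.3 + 0.82 = 16.12 mm

16.12 mm


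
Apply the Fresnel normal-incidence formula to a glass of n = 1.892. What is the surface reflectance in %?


Fresnel reflectance at normal incidence:
  R = ((n - 1)/(n + 1))^2
  (n - 1)/(n + 1) = (1.892 - 1)/(1.892 + 1) = 0.308437
  R = 0.308437^2 = 0.0951334
  R(%) = 0.0951334 * 100 = 9.513%

9.513%


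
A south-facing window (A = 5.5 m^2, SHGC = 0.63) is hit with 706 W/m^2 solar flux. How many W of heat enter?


Solar heat gain: Q = Area * SHGC * Irradiance
  Q = 5.5 * 0.63 * 706 = 2446.3 W

2446.3 W


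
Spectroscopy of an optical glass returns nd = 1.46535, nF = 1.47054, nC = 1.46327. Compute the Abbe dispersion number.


Abbe number formula: Vd = (nd - 1) / (nF - nC)
  nd - 1 = 1.46535 - 1 = 0.46535
  nF - nC = 1.47054 - 1.46327 = 0.00727
  Vd = 0.46535 / 0.00727 = 64.01

64.01


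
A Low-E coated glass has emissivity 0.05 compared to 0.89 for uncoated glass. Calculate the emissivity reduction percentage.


Percentage reduction = (1 - coated/uncoated) * 100
  Ratio = 0.05 / 0.89 = 0.0562
  Reduction = (1 - 0.0562) * 100 = 94.4%

94.4%


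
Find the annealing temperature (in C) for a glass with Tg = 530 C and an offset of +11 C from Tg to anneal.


The annealing temperature is Tg plus the offset:
  T_anneal = 530 + 11 = 541 C

541 C


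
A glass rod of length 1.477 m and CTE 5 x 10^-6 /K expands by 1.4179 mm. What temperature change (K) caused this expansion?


Rearrange dL = alpha * L0 * dT for dT:
  dT = dL / (alpha * L0)
  dL (m) = 1.4179 / 1000 = 0.0014179
  dT = 0.0014179 / ((5 x 10^-6) * 1.477) = 192.0 K

192.0 K


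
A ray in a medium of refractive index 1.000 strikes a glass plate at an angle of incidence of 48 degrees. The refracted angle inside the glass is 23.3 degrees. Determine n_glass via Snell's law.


Apply Snell's law: n1 * sin(theta1) = n2 * sin(theta2)
  n2 = n1 * sin(theta1) / sin(theta2)
  sin(48) = 0.743145
  sin(23.3) = 0.395546
  n2 = 1.000 * 0.743145 / 0.395546 = 1.8788

1.8788


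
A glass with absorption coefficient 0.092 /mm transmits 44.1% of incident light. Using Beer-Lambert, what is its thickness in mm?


Rearrange T = exp(-alpha * thickness):
  thickness = -ln(T) / alpha
  T = 44.1/100 = 0.441
  ln(T) = -0.81871
  -ln(T) = 0.81871
  thickness = 0.81871 / 0.092 = 8.9 mm

8.9 mm


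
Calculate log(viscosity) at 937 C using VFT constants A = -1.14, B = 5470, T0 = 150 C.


VFT equation: log(eta) = A + B / (T - T0)
  T - T0 = 937 - 150 = 787
  B / (T - T0) = 5470 / 787 = 6.95
  log(eta) = -1.14 + 6.95 = 5.81

5.81


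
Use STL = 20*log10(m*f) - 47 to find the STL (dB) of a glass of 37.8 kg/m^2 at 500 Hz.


Mass law: STL = 20 * log10(m * f) - 47
  m * f = 37.8 * 500 = 18900
  log10(18900) = 4.27646
  STL = 20 * 4.27646 - 47 = 85.5292 - 47 = 38.5 dB

38.5 dB


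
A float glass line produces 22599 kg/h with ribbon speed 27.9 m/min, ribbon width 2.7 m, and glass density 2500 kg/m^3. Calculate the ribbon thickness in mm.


Ribbon cross-section from mass balance:
  Volume rate = throughput / density = 22599 / 2500 = 9.0396 m^3/h
  thickness = volume rate / (speed * 60 * width), i.e.
  thickness = throughput / (60 * speed * width * density) * 1000
  thickness = 22599 / (60 * 27.9 * 2.7 * 2500) * 1000 = 2.0 mm

2.0 mm


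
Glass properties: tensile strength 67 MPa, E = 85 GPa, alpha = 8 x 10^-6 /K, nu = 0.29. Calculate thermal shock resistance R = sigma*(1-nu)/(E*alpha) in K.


Thermal shock resistance: R = sigma * (1 - nu) / (E * alpha)
  Numerator = 67 * (1 - 0.29) = 47.57
  Denominator = 85 * 1000 * (8 x 10^-6) = 0.68
  R = 47.57 / 0.68 = 70.0 K

70.0 K


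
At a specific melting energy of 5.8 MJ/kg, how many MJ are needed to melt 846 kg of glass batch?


Total energy = mass * specific energy
  E = 846 * 5.8 = 4906.8 MJ

4906.8 MJ


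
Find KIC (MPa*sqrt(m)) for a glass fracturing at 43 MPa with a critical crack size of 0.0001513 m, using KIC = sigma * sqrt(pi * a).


Fracture toughness: KIC = sigma * sqrt(pi * a)
  pi * a = pi * 0.0001513 = 0.000475323
  sqrt(pi * a) = 0.021802
  KIC = 43 * 0.021802 = 0.937 MPa*sqrt(m)

0.937 MPa*sqrt(m)


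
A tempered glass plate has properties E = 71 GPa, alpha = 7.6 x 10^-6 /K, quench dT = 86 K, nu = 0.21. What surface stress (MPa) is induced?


Tempering stress: sigma = E * alpha * dT / (1 - nu)
  E (MPa) = 71 * 1000 = 71000
  Numerator = 71000 * (7.6 x 10^-6) * 86 = 46.4056
  Denominator = 1 - 0.21 = 0.79
  sigma = 46.4056 / 0.79 = 58.7 MPa

58.7 MPa


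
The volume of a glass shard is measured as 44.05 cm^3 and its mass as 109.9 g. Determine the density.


Use the definition of density:
  rho = mass / volume
  rho = 109.9 / 44.05 = 2.495 g/cm^3

2.495 g/cm^3


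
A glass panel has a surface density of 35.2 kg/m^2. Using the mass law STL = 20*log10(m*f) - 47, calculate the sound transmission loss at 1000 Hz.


Mass law: STL = 20 * log10(m * f) - 47
  m * f = 35.2 * 1000 = 35200
  log10(35200) = 4.54654
  STL = 20 * 4.54654 - 47 = 90.9308 - 47 = 43.9 dB

43.9 dB


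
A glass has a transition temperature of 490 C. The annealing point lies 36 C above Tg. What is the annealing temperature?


The annealing temperature is Tg plus the offset:
  T_anneal = 490 + 36 = 526 C

526 C


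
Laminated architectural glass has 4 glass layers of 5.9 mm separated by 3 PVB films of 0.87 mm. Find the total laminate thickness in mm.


Total thickness = glass contribution + PVB contribution
  Glass: 4 * 5.9 = 23.6 mm
  PVB: 3 * 0.87 = 2.61 mm
  Total = 23.6 + 2.61 = 26.21 mm

26.21 mm


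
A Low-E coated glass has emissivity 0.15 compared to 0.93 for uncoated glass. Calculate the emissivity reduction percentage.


Percentage reduction = (1 - coated/uncoated) * 100
  Ratio = 0.15 / 0.93 = 0.1613
  Reduction = (1 - 0.1613) * 100 = 83.9%

83.9%


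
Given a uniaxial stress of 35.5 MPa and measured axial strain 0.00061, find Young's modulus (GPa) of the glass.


Young's modulus: E = stress / strain
  E = 35.5 MPa / 0.00061 = 58196.72 MPa
Convert to GPa: 58196.72 / 1000 = 58.2 GPa

58.2 GPa


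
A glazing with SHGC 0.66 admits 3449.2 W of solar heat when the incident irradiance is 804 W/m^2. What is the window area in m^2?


Rearrange Q = Area * SHGC * Irradiance:
  Area = Q / (SHGC * Irradiance)
  Area = 3449.2 / (0.66 * 804) = 6.5 m^2

6.5 m^2


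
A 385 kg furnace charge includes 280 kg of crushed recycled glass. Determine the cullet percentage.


Cullet ratio = (cullet mass / total batch mass) * 100
  Ratio = 280 / 385 * 100 = 72.73%

72.73%


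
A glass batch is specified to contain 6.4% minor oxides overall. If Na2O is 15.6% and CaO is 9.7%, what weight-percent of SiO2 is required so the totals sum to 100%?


Known pieces sum to 100%:
  SiO2 = 100 - (others + Na2O + CaO)
  SiO2 = 100 - (6.4 + 15.6 + 9.7) = 68.3%

68.3%


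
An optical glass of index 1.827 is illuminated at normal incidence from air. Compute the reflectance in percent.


Fresnel reflectance at normal incidence:
  R = ((n - 1)/(n + 1))^2
  (n - 1)/(n + 1) = (1.827 - 1)/(1.827 + 1) = 0.292536
  R = 0.292536^2 = 0.0855773
  R(%) = 0.0855773 * 100 = 8.558%

8.558%


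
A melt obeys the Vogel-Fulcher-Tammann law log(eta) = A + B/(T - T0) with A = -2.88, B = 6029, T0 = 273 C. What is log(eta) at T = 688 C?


VFT equation: log(eta) = A + B / (T - T0)
  T - T0 = 688 - 273 = 415
  B / (T - T0) = 6029 / 415 = 14.528
  log(eta) = -2.88 + 14.528 = 11.648

11.648


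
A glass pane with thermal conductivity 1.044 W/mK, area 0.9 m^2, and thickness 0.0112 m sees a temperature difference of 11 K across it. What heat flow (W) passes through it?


Fourier's law: Q = k * A * dT / t
  Q = 1.044 * 0.9 * 11 / 0.0112
  Q = 10.3356 / 0.0112 = 922.8 W

922.8 W


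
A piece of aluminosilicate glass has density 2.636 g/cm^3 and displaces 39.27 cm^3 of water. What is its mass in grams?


Rearrange rho = m / V:
  m = rho * V
  m = 2.636 * 39.27 = 103.516 g

103.516 g


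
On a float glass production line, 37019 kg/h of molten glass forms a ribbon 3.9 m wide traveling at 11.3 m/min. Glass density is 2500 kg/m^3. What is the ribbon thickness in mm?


Ribbon cross-section from mass balance:
  Volume rate = throughput / density = 37019 / 2500 = 14.8076 m^3/h
  thickness = volume rate / (speed * 60 * width), i.e.
  thickness = throughput / (60 * speed * width * density) * 1000
  thickness = 37019 / (60 * 11.3 * 3.9 * 2500) * 1000 = 5.6 mm

5.6 mm


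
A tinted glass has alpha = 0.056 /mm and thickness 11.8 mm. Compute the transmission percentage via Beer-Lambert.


Beer-Lambert law: T = exp(-alpha * thickness)
  exponent = -0.056 * 11.8 = -0.6608
  T = exp(-0.6608) = 0.5164
  Percentage = 0.5164 * 100 = 51.64%

51.64%


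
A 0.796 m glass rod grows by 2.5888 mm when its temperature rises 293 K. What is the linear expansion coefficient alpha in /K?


Rearrange dL = alpha * L0 * dT for alpha:
  alpha = dL / (L0 * dT)
  alpha = (2.5888 / 1000) / (0.796 * 293) = 0.0000111 /K = 1.11 x 10^-5 /K

1.11 x 10^-5 /K


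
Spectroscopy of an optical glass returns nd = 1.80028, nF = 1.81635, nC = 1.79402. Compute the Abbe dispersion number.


Abbe number formula: Vd = (nd - 1) / (nF - nC)
  nd - 1 = 1.80028 - 1 = 0.80028
  nF - nC = 1.81635 - 1.79402 = 0.02233
  Vd = 0.80028 / 0.02233 = 35.84

35.84


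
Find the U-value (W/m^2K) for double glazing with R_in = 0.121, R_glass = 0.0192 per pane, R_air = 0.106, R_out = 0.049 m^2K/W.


Total thermal resistance (series):
  R_total = R_in + R_glass + R_air + R_glass + R_out
  R_total = 0.121 + 0.0192 + 0.106 + 0.0192 + 0.049 = 0.3144 m^2K/W
U-value = 1 / R_total = 1 / 0.3144 = 3.181 W/m^2K

3.181 W/m^2K


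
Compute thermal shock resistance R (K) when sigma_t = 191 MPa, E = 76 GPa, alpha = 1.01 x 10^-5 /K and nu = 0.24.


Thermal shock resistance: R = sigma * (1 - nu) / (E * alpha)
  Numerator = 191 * (1 - 0.24) = 145.16
  Denominator = 76 * 1000 * (1.01 x 10^-5) = 0.7676
  R = 145.16 / 0.7676 = 189.1 K

189.1 K


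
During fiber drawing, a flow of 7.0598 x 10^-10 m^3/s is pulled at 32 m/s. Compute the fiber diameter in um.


Cross-sectional area from continuity:
  A = Q / v = 7.0598 x 10^-10 / 32 = 2.206187 x 10^-11 m^2
Diameter from circular cross-section:
  d = sqrt(4A / pi) * 10^6 (m -> um)
  d = sqrt(4 * 2.206187 x 10^-11 / pi) * 10^6 = 5.3 um

5.3 um


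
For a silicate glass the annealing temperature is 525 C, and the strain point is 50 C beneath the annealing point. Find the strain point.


Strain point = annealing point - difference:
  T_strain = 525 - 50 = 475 C

475 C


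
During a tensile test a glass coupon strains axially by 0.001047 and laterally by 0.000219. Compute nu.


Poisson's ratio: nu = lateral strain / axial strain
  nu = 0.000219 / 0.001047 = 0.2092

0.2092


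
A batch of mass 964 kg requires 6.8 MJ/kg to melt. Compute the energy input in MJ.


Total energy = mass * specific energy
  E = 964 * 6.8 = 6555.2 MJ

6555.2 MJ


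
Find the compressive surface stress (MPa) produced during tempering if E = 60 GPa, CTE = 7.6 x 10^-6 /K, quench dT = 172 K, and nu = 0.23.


Tempering stress: sigma = E * alpha * dT / (1 - nu)
  E (MPa) = 60 * 1000 = 60000
  Numerator = 60000 * (7.6 x 10^-6) * 172 = 78.432
  Denominator = 1 - 0.23 = 0.77
  sigma = 78.432 / 0.77 = 101.9 MPa

101.9 MPa


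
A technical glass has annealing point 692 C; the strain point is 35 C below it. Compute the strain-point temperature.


Strain point = annealing point - difference:
  T_strain = 692 - 35 = 657 C

657 C


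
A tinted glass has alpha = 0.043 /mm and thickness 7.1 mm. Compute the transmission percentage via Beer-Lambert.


Beer-Lambert law: T = exp(-alpha * thickness)
  exponent = -0.043 * 7.1 = -0.3053
  T = exp(-0.3053) = 0.7369
  Percentage = 0.7369 * 100 = 73.69%

73.69%


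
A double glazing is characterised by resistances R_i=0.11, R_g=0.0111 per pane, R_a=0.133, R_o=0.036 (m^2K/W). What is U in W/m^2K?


Total thermal resistance (series):
  R_total = R_in + R_glass + R_air + R_glass + R_out
  R_total = 0.11 + 0.0111 + 0.133 + 0.0111 + 0.036 = 0.3012 m^2K/W
U-value = 1 / R_total = 1 / 0.3012 = 3.32 W/m^2K

3.32 W/m^2K
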